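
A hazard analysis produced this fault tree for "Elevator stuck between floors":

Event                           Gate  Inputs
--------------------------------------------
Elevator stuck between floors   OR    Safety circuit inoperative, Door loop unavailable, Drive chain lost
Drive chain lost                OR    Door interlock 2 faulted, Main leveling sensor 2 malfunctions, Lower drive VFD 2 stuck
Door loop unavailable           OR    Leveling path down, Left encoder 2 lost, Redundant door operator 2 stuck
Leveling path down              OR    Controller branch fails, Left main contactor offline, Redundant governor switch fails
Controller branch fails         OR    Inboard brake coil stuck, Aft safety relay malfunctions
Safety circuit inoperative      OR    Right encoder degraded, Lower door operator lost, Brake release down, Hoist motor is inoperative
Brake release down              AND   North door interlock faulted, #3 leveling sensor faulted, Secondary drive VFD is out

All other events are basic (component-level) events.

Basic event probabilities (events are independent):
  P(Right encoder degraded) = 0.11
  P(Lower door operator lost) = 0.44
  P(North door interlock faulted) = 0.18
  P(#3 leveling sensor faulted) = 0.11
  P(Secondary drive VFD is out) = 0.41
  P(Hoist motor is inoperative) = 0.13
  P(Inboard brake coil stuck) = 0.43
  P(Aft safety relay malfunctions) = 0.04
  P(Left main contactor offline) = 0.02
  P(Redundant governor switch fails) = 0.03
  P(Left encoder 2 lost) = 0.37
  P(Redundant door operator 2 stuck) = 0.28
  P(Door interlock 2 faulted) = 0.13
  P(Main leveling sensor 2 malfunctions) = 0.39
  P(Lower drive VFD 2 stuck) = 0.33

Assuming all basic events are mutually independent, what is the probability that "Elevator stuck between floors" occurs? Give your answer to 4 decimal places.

P(Brake release down) [AND] = 0.18 × 0.11 × 0.41 = 0.008118
P(Safety circuit inoperative) [OR] = 1 − (1−0.11) × (1−0.44) × (1−0.008118) × (1−0.13) = 0.569912
P(Controller branch fails) [OR] = 1 − (1−0.43) × (1−0.04) = 0.452800
P(Leveling path down) [OR] = 1 − (1−0.452800) × (1−0.02) × (1−0.03) = 0.479832
P(Door loop unavailable) [OR] = 1 − (1−0.479832) × (1−0.37) × (1−0.28) = 0.764052
P(Drive chain lost) [OR] = 1 − (1−0.13) × (1−0.39) × (1−0.33) = 0.644431
P(Elevator stuck between floors) [OR] = 1 − (1−0.569912) × (1−0.764052) × (1−0.644431) = 0.963917
Rounded to 4 decimal places: P(Elevator stuck between floors) ≈ 0.9639.

0.9639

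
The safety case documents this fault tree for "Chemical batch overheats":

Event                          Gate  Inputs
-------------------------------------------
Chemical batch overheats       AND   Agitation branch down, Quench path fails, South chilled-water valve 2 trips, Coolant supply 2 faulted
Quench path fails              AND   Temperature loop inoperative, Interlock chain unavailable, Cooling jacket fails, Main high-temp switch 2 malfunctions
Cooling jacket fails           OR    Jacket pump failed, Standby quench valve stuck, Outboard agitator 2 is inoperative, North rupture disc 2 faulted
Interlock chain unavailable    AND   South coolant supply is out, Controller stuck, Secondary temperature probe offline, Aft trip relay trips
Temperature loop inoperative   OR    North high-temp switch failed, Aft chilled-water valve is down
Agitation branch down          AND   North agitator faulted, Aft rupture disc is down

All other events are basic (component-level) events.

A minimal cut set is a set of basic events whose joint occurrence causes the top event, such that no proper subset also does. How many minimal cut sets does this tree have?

Agitation branch down [AND]: one cut set from each child combined → 1 × 1 = 1 cut set(s).
Temperature loop inoperative [OR]: union of children's cut sets → 2 cut set(s).
Interlock chain unavailable [AND]: one cut set from each child combined → 1 × 1 × 1 × 1 = 1 cut set(s).
Cooling jacket fails [OR]: union of children's cut sets → 4 cut set(s).
Quench path fails [AND]: one cut set from each child combined → 2 × 1 × 4 × 1 = 8 cut set(s).
Chemical batch overheats [AND]: one cut set from each child combined → 1 × 8 × 1 × 1 = 8 cut set(s).
Minimal cut sets: {Aft rupture disc is down, Aft trip relay trips, Controller stuck, Coolant supply 2 faulted, Jacket pump failed, Main high-temp switch 2 malfunctions, North agitator faulted, North high-temp switch failed, Secondary temperature probe offline, South chilled-water valve 2 trips, South coolant supply is out}; {Aft rupture disc is down, Aft trip relay trips, Controller stuck, Coolant supply 2 faulted, Main high-temp switch 2 malfunctions, North agitator faulted, North high-temp switch failed, Secondary temperature probe offline, South chilled-water valve 2 trips, South coolant supply is out, Standby quench valve stuck}; {Aft rupture disc is down, Aft trip relay trips, Controller stuck, Coolant supply 2 faulted, Main high-temp switch 2 malfunctions, North agitator faulted, North high-temp switch failed, Outboard agitator 2 is inoperative, Secondary temperature probe offline, South chilled-water valve 2 trips, South coolant supply is out}; {Aft rupture disc is down, Aft trip relay trips, Controller stuck, Coolant supply 2 faulted, Main high-temp switch 2 malfunctions, North agitator faulted, North high-temp switch failed, North rupture disc 2 faulted, Secondary temperature probe offline, South chilled-water valve 2 trips, South coolant supply is out}; {Aft chilled-water valve is down, Aft rupture disc is down, Aft trip relay trips, Controller stuck, Coolant supply 2 faulted, Jacket pump failed, Main high-temp switch 2 malfunctions, North agitator faulted, Secondary temperature probe offline, South chilled-water valve 2 trips, South coolant supply is out}; {Aft chilled-water valve is down, Aft rupture disc is down, Aft trip relay trips, Controller stuck, Coolant supply 2 faulted, Main high-temp switch 2 malfunctions, North agitator faulted, Secondary temperature probe offline, South chilled-water valve 2 trips, South coolant supply is out, Standby quench valve stuck}; {Aft chilled-water valve is down, Aft rupture disc is down, Aft trip relay trips, Controller stuck, Coolant supply 2 faulted, Main high-temp switch 2 malfunctions, North agitator faulted, Outboard agitator 2 is inoperative, Secondary temperature probe offline, South chilled-water valve 2 trips, South coolant supply is out}; {Aft chilled-water valve is down, Aft rupture disc is down, Aft trip relay trips, Controller stuck, Coolant supply 2 faulted, Main high-temp switch 2 malfunctions, North agitator faulted, North rupture disc 2 faulted, Secondary temperature probe offline, South chilled-water valve 2 trips, South coolant supply is out}.

8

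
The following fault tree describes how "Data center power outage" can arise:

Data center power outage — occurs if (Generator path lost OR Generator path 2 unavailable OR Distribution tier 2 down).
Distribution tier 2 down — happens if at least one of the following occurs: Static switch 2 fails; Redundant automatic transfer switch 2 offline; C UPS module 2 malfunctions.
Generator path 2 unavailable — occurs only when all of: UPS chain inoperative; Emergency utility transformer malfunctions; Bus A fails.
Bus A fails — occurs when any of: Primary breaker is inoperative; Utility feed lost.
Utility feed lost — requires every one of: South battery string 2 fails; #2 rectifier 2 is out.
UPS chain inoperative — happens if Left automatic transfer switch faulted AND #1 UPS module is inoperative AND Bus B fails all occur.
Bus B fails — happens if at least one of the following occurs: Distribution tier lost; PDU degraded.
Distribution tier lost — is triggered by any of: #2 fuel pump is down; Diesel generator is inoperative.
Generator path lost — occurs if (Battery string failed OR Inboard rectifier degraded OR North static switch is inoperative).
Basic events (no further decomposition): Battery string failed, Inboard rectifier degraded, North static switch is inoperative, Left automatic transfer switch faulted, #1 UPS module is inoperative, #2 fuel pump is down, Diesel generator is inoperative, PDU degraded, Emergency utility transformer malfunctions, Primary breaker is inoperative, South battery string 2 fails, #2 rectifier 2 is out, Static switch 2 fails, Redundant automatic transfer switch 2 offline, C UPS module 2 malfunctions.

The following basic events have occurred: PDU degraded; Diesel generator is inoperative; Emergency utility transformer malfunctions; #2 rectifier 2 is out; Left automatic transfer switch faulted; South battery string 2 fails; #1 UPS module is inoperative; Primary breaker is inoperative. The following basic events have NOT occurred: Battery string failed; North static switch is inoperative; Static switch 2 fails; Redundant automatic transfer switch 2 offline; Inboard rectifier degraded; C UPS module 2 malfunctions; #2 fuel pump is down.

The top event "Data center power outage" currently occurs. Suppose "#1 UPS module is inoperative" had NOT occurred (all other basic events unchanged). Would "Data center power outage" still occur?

No

Counterfactual: set "#1 UPS module is inoperative" to not occurred.
Generator path lost [OR]: Battery string failed=not, Inboard rectifier degraded=not, North static switch is inoperative=not → no input occurs → does not occur.
Distribution tier lost [OR]: #2 fuel pump is down=not, Diesel generator is inoperative=occurs → at least one input occurs → occurs.
Bus B fails [OR]: Distribution tier lost=occurs, PDU degraded=occurs → at least one input occurs → occurs.
UPS chain inoperative [AND]: Left automatic transfer switch faulted=occurs, #1 UPS module is inoperative=not, Bus B fails=occurs → not all inputs occur → does not occur.
Utility feed lost [AND]: South battery string 2 fails=occurs, #2 rectifier 2 is out=occurs → all inputs occur → occurs.
Bus A fails [OR]: Primary breaker is inoperative=occurs, Utility feed lost=occurs → at least one input occurs → occurs.
Generator path 2 unavailable [AND]: UPS chain inoperative=not, Emergency utility transformer malfunctions=occurs, Bus A fails=occurs → not all inputs occur → does not occur.
Distribution tier 2 down [OR]: Static switch 2 fails=not, Redundant automatic transfer switch 2 offline=not, C UPS module 2 malfunctions=not → no input occurs → does not occur.
Data center power outage [OR]: Generator path lost=not, Generator path 2 unavailable=not, Distribution tier 2 down=not → no input occurs → does not occur.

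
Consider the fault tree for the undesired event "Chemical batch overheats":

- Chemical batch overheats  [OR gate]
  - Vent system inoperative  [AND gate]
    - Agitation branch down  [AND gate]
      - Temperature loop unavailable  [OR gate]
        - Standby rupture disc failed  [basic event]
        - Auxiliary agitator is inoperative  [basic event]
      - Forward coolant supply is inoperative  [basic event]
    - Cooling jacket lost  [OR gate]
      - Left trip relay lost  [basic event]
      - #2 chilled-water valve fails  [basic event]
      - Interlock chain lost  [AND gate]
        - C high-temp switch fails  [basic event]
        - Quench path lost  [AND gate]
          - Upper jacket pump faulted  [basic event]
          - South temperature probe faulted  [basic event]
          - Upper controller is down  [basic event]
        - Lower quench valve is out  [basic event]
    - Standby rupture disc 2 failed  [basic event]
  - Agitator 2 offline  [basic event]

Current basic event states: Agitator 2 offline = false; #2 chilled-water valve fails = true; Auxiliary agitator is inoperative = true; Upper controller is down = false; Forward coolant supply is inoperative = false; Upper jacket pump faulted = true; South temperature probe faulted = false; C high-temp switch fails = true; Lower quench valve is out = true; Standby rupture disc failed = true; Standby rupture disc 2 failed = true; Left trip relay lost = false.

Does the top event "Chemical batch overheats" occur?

Temperature loop unavailable [OR]: Standby rupture disc failed=occurs, Auxiliary agitator is inoperative=occurs → at least one input occurs → occurs.
Agitation branch down [AND]: Temperature loop unavailable=occurs, Forward coolant supply is inoperative=not → not all inputs occur → does not occur.
Quench path lost [AND]: Upper jacket pump faulted=occurs, South temperature probe faulted=not, Upper controller is down=not → not all inputs occur → does not occur.
Interlock chain lost [AND]: C high-temp switch fails=occurs, Quench path lost=not, Lower quench valve is out=occurs → not all inputs occur → does not occur.
Cooling jacket lost [OR]: Left trip relay lost=not, #2 chilled-water valve fails=occurs, Interlock chain lost=not → at least one input occurs → occurs.
Vent system inoperative [AND]: Agitation branch down=not, Cooling jacket lost=occurs, Standby rupture disc 2 failed=occurs → not all inputs occur → does not occur.
Chemical batch overheats [OR]: Vent system inoperative=not, Agitator 2 offline=not → no input occurs → does not occur.

No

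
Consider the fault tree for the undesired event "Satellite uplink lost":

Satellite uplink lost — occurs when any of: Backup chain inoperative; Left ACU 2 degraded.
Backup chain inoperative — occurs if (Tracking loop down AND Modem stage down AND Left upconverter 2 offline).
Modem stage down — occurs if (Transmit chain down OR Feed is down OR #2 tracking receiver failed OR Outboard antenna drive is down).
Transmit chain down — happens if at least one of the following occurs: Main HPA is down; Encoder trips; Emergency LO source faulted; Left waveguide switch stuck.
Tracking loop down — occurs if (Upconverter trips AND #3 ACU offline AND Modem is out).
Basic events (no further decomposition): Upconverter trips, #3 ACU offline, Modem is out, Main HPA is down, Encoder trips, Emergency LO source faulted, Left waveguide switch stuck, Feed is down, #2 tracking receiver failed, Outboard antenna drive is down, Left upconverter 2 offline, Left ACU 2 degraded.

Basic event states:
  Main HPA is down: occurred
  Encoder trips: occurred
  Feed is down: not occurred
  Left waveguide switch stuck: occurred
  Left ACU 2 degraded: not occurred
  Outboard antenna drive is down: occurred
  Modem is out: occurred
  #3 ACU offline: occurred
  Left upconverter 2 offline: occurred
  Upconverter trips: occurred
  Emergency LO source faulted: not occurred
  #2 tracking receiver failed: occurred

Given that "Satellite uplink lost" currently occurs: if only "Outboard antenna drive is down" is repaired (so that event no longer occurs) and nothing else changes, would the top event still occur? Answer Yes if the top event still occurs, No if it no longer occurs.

Yes

Counterfactual: set "Outboard antenna drive is down" to not occurred.
Tracking loop down [AND]: Upconverter trips=occurs, #3 ACU offline=occurs, Modem is out=occurs → all inputs occur → occurs.
Transmit chain down [OR]: Main HPA is down=occurs, Encoder trips=occurs, Emergency LO source faulted=not, Left waveguide switch stuck=occurs → at least one input occurs → occurs.
Modem stage down [OR]: Transmit chain down=occurs, Feed is down=not, #2 tracking receiver failed=occurs, Outboard antenna drive is down=not → at least one input occurs → occurs.
Backup chain inoperative [AND]: Tracking loop down=occurs, Modem stage down=occurs, Left upconverter 2 offline=occurs → all inputs occur → occurs.
Satellite uplink lost [OR]: Backup chain inoperative=occurs, Left ACU 2 degraded=not → at least one input occurs → occurs.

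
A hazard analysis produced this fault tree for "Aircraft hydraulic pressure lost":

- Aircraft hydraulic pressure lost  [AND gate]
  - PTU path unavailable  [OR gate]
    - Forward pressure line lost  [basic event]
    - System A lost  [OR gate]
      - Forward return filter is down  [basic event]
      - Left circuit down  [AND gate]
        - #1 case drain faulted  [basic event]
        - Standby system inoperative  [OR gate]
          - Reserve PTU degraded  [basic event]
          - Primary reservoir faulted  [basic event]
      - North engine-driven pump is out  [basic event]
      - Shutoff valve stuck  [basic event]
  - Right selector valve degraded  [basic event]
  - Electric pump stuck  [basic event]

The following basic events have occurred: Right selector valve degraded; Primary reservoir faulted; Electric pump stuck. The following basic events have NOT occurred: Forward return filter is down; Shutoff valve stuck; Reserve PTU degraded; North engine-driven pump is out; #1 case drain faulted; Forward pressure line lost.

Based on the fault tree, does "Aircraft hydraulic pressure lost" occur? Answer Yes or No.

No

Standby system inoperative [OR]: Reserve PTU degraded=not, Primary reservoir faulted=occurs → at least one input occurs → occurs.
Left circuit down [AND]: #1 case drain faulted=not, Standby system inoperative=occurs → not all inputs occur → does not occur.
System A lost [OR]: Forward return filter is down=not, Left circuit down=not, North engine-driven pump is out=not, Shutoff valve stuck=not → no input occurs → does not occur.
PTU path unavailable [OR]: Forward pressure line lost=not, System A lost=not → no input occurs → does not occur.
Aircraft hydraulic pressure lost [AND]: PTU path unavailable=not, Right selector valve degraded=occurs, Electric pump stuck=occurs → not all inputs occur → does not occur.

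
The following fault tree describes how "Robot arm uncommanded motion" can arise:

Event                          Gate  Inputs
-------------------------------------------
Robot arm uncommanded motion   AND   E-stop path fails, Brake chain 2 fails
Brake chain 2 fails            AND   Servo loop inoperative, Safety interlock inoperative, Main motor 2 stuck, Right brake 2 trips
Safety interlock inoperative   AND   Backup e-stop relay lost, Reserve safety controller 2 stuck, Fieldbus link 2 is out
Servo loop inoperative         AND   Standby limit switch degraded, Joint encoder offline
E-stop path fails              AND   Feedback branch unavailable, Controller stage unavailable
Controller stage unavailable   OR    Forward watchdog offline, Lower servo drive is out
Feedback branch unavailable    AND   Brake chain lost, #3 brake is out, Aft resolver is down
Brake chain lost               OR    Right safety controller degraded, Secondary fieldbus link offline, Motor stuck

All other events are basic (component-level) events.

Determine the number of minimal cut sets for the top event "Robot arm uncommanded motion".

Brake chain lost [OR]: union of children's cut sets → 3 cut set(s).
Feedback branch unavailable [AND]: one cut set from each child combined → 3 × 1 × 1 = 3 cut set(s).
Controller stage unavailable [OR]: union of children's cut sets → 2 cut set(s).
E-stop path fails [AND]: one cut set from each child combined → 3 × 2 = 6 cut set(s).
Servo loop inoperative [AND]: one cut set from each child combined → 1 × 1 = 1 cut set(s).
Safety interlock inoperative [AND]: one cut set from each child combined → 1 × 1 × 1 = 1 cut set(s).
Brake chain 2 fails [AND]: one cut set from each child combined → 1 × 1 × 1 × 1 = 1 cut set(s).
Robot arm uncommanded motion [AND]: one cut set from each child combined → 6 × 1 = 6 cut set(s).
Minimal cut sets: {#3 brake is out, Aft resolver is down, Backup e-stop relay lost, Fieldbus link 2 is out, Forward watchdog offline, Joint encoder offline, Main motor 2 stuck, Reserve safety controller 2 stuck, Right brake 2 trips, Right safety controller degraded, Standby limit switch degraded}; {#3 brake is out, Aft resolver is down, Backup e-stop relay lost, Fieldbus link 2 is out, Joint encoder offline, Lower servo drive is out, Main motor 2 stuck, Reserve safety controller 2 stuck, Right brake 2 trips, Right safety controller degraded, Standby limit switch degraded}; {#3 brake is out, Aft resolver is down, Backup e-stop relay lost, Fieldbus link 2 is out, Forward watchdog offline, Joint encoder offline, Main motor 2 stuck, Reserve safety controller 2 stuck, Right brake 2 trips, Secondary fieldbus link offline, Standby limit switch degraded}; {#3 brake is out, Aft resolver is down, Backup e-stop relay lost, Fieldbus link 2 is out, Joint encoder offline, Lower servo drive is out, Main motor 2 stuck, Reserve safety controller 2 stuck, Right brake 2 trips, Secondary fieldbus link offline, Standby limit switch degraded}; {#3 brake is out, Aft resolver is down, Backup e-stop relay lost, Fieldbus link 2 is out, Forward watchdog offline, Joint encoder offline, Main motor 2 stuck, Motor stuck, Reserve safety controller 2 stuck, Right brake 2 trips, Standby limit switch degraded}; {#3 brake is out, Aft resolver is down, Backup e-stop relay lost, Fieldbus link 2 is out, Joint encoder offline, Lower servo drive is out, Main motor 2 stuck, Motor stuck, Reserve safety controller 2 stuck, Right brake 2 trips, Standby limit switch degraded}.

6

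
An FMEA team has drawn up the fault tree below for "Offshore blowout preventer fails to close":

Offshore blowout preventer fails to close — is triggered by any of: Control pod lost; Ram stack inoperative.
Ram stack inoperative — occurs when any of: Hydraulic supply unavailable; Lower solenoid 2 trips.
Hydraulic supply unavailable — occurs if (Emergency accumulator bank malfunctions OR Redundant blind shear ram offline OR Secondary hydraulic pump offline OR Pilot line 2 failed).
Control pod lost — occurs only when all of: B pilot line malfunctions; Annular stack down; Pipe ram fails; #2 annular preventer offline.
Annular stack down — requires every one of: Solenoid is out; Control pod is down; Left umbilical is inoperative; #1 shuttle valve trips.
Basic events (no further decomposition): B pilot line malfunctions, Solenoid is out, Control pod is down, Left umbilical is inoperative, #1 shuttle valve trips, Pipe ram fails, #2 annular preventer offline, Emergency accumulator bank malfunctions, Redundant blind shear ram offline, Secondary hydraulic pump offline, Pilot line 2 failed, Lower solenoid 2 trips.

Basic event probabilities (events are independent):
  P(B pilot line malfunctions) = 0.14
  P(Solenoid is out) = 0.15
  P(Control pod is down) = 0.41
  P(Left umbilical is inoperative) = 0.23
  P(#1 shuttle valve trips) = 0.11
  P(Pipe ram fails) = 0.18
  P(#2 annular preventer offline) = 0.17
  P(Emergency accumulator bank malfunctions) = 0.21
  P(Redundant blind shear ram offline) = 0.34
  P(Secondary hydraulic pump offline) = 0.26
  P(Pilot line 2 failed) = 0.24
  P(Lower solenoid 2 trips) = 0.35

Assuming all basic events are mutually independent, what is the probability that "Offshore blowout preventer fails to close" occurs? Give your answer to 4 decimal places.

0.8094

P(Annular stack down) [AND] = 0.15 × 0.41 × 0.23 × 0.11 = 0.001556
P(Control pod lost) [AND] = 0.14 × 0.001556 × 0.18 × 0.17 = 0.000007
P(Hydraulic supply unavailable) [OR] = 1 − (1−0.21) × (1−0.34) × (1−0.26) × (1−0.24) = 0.706765
P(Ram stack inoperative) [OR] = 1 − (1−0.706765) × (1−0.35) = 0.809397
P(Offshore blowout preventer fails to close) [OR] = 1 − (1−0.000007) × (1−0.809397) = 0.809398
Rounded to 4 decimal places: P(Offshore blowout preventer fails to close) ≈ 0.8094.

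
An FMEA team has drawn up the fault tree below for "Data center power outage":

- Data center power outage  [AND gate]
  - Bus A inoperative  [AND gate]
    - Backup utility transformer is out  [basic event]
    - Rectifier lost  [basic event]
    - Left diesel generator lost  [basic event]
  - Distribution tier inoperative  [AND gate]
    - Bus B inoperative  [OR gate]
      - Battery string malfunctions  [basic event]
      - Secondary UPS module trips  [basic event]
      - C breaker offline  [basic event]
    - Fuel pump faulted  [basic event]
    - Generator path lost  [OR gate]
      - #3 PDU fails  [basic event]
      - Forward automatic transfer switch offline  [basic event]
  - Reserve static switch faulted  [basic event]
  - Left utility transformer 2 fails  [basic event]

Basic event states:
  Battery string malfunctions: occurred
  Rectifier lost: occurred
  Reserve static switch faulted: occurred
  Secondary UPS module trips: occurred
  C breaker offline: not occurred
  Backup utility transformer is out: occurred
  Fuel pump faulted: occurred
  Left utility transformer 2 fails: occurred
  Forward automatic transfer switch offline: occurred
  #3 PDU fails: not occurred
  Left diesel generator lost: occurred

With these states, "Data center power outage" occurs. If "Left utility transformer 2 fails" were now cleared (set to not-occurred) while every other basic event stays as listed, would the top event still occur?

Counterfactual: set "Left utility transformer 2 fails" to not occurred.
Bus A inoperative [AND]: Backup utility transformer is out=occurs, Rectifier lost=occurs, Left diesel generator lost=occurs → all inputs occur → occurs.
Bus B inoperative [OR]: Battery string malfunctions=occurs, Secondary UPS module trips=occurs, C breaker offline=not → at least one input occurs → occurs.
Generator path lost [OR]: #3 PDU fails=not, Forward automatic transfer switch offline=occurs → at least one input occurs → occurs.
Distribution tier inoperative [AND]: Bus B inoperative=occurs, Fuel pump faulted=occurs, Generator path lost=occurs → all inputs occur → occurs.
Data center power outage [AND]: Bus A inoperative=occurs, Distribution tier inoperative=occurs, Reserve static switch faulted=occurs, Left utility transformer 2 fails=not → not all inputs occur → does not occur.

No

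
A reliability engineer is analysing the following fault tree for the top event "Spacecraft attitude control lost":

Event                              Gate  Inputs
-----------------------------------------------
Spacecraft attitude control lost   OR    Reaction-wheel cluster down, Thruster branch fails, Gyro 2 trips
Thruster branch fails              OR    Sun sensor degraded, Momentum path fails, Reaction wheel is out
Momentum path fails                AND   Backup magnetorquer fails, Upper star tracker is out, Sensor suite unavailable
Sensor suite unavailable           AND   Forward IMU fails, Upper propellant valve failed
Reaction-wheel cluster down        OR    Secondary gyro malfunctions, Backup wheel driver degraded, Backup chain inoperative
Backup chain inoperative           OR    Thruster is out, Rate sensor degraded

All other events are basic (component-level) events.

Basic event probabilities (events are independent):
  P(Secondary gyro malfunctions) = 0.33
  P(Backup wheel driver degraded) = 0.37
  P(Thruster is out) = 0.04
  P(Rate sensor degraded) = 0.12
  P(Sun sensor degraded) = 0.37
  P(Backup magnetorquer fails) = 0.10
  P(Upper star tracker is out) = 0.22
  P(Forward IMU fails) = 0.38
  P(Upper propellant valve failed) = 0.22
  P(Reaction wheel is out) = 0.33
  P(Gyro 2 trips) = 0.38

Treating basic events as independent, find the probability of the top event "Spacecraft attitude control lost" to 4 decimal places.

P(Backup chain inoperative) [OR] = 1 − (1−0.04) × (1−0.12) = 0.155200
P(Reaction-wheel cluster down) [OR] = 1 − (1−0.33) × (1−0.37) × (1−0.155200) = 0.643410
P(Sensor suite unavailable) [AND] = 0.38 × 0.22 = 0.083600
P(Momentum path fails) [AND] = 0.10 × 0.22 × 0.083600 = 0.001839
P(Thruster branch fails) [OR] = 1 − (1−0.37) × (1−0.001839) × (1−0.33) = 0.578676
P(Spacecraft attitude control lost) [OR] = 1 − (1−0.643410) × (1−0.578676) × (1−0.38) = 0.906851
Rounded to 4 decimal places: P(Spacecraft attitude control lost) ≈ 0.9069.

0.9069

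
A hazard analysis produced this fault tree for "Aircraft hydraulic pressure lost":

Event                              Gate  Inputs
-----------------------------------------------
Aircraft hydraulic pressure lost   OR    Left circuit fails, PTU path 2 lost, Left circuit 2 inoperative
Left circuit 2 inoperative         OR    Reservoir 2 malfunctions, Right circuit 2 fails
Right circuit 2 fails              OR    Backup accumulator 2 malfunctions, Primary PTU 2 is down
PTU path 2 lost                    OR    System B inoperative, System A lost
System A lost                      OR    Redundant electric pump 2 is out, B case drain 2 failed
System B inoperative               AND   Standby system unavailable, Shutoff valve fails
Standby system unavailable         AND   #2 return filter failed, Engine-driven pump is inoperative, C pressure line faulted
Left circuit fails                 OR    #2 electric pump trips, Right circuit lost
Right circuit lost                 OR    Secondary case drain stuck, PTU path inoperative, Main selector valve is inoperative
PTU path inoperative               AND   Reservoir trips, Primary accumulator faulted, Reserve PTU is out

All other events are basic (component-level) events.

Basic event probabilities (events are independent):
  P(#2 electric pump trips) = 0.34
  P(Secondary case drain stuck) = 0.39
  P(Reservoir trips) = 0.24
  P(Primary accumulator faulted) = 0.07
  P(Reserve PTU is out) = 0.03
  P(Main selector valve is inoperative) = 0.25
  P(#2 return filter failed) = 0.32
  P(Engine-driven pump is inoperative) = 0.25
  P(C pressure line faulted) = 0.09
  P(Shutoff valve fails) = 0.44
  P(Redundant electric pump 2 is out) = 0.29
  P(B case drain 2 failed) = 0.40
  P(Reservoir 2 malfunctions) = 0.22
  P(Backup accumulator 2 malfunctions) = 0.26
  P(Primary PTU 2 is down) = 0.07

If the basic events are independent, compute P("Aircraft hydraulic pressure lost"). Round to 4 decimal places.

0.9312

P(PTU path inoperative) [AND] = 0.24 × 0.07 × 0.03 = 0.000504
P(Right circuit lost) [OR] = 1 − (1−0.39) × (1−0.000504) × (1−0.25) = 0.542731
P(Left circuit fails) [OR] = 1 − (1−0.34) × (1−0.542731) = 0.698202
P(Standby system unavailable) [AND] = 0.32 × 0.25 × 0.09 = 0.007200
P(System B inoperative) [AND] = 0.007200 × 0.44 = 0.003168
P(System A lost) [OR] = 1 − (1−0.29) × (1−0.40) = 0.574000
P(PTU path 2 lost) [OR] = 1 − (1−0.003168) × (1−0.574000) = 0.575350
P(Right circuit 2 fails) [OR] = 1 − (1−0.26) × (1−0.07) = 0.311800
P(Left circuit 2 inoperative) [OR] = 1 − (1−0.22) × (1−0.311800) = 0.463204
P(Aircraft hydraulic pressure lost) [OR] = 1 − (1−0.698202) × (1−0.575350) × (1−0.463204) = 0.931205
Rounded to 4 decimal places: P(Aircraft hydraulic pressure lost) ≈ 0.9312.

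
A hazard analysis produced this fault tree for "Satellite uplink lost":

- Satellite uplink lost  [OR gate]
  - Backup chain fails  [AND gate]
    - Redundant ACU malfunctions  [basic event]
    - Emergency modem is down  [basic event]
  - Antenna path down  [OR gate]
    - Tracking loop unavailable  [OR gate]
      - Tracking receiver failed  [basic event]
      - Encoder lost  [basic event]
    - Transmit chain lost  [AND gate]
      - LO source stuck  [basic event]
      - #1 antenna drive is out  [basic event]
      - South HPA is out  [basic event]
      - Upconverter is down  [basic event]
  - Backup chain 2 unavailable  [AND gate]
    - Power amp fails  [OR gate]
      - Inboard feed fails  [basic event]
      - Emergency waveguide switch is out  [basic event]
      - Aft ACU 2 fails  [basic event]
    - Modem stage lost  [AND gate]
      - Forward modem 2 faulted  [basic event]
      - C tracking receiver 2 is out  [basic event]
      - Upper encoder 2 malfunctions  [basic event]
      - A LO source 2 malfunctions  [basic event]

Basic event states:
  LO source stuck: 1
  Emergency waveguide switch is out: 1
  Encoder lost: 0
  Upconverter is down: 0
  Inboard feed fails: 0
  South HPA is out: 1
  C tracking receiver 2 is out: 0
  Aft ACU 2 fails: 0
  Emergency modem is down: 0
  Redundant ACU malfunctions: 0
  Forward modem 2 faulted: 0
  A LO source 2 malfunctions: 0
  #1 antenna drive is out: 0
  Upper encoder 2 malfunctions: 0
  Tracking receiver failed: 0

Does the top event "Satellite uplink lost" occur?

No

Backup chain fails [AND]: Redundant ACU malfunctions=not, Emergency modem is down=not → not all inputs occur → does not occur.
Tracking loop unavailable [OR]: Tracking receiver failed=not, Encoder lost=not → no input occurs → does not occur.
Transmit chain lost [AND]: LO source stuck=occurs, #1 antenna drive is out=not, South HPA is out=occurs, Upconverter is down=not → not all inputs occur → does not occur.
Antenna path down [OR]: Tracking loop unavailable=not, Transmit chain lost=not → no input occurs → does not occur.
Power amp fails [OR]: Inboard feed fails=not, Emergency waveguide switch is out=occurs, Aft ACU 2 fails=not → at least one input occurs → occurs.
Modem stage lost [AND]: Forward modem 2 faulted=not, C tracking receiver 2 is out=not, Upper encoder 2 malfunctions=not, A LO source 2 malfunctions=not → not all inputs occur → does not occur.
Backup chain 2 unavailable [AND]: Power amp fails=occurs, Modem stage lost=not → not all inputs occur → does not occur.
Satellite uplink lost [OR]: Backup chain fails=not, Antenna path down=not, Backup chain 2 unavailable=not → no input occurs → does not occur.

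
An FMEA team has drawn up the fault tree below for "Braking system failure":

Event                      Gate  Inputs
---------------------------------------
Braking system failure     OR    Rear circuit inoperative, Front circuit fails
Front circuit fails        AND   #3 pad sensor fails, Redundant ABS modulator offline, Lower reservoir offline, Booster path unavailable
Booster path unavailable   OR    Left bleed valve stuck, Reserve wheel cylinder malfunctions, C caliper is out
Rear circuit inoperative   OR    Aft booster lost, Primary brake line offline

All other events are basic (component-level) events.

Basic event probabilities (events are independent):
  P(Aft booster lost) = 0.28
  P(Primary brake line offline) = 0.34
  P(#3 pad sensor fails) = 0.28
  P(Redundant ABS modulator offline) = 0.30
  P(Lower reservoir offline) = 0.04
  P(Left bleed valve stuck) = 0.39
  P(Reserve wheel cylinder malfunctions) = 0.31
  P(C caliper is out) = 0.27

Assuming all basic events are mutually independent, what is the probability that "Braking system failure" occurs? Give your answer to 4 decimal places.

P(Rear circuit inoperative) [OR] = 1 − (1−0.28) × (1−0.34) = 0.524800
P(Booster path unavailable) [OR] = 1 − (1−0.39) × (1−0.31) × (1−0.27) = 0.692743
P(Front circuit fails) [AND] = 0.28 × 0.30 × 0.04 × 0.692743 = 0.002328
P(Braking system failure) [OR] = 1 − (1−0.524800) × (1−0.002328) = 0.525906
Rounded to 4 decimal places: P(Braking system failure) ≈ 0.5259.

0.5259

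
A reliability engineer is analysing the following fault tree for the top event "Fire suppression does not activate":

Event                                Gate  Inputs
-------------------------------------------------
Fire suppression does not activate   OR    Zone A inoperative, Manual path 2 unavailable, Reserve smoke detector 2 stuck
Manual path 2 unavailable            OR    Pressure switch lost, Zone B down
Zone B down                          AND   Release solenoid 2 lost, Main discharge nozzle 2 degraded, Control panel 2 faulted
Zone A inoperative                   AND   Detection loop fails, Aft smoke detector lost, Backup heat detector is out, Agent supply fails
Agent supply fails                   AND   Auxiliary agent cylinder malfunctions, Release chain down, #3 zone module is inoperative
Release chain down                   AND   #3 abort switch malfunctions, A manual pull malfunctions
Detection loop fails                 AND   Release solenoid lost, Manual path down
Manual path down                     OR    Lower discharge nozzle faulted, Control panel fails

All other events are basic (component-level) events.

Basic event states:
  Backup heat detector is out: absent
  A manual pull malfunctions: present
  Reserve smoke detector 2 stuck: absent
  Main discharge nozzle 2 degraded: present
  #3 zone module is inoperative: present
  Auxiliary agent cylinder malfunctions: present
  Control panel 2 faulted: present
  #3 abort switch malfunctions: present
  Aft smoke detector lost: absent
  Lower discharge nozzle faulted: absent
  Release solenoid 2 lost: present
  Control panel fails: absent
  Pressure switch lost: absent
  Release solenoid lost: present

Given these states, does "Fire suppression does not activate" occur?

Yes

Manual path down [OR]: Lower discharge nozzle faulted=not, Control panel fails=not → no input occurs → does not occur.
Detection loop fails [AND]: Release solenoid lost=occurs, Manual path down=not → not all inputs occur → does not occur.
Release chain down [AND]: #3 abort switch malfunctions=occurs, A manual pull malfunctions=occurs → all inputs occur → occurs.
Agent supply fails [AND]: Auxiliary agent cylinder malfunctions=occurs, Release chain down=occurs, #3 zone module is inoperative=occurs → all inputs occur → occurs.
Zone A inoperative [AND]: Detection loop fails=not, Aft smoke detector lost=not, Backup heat detector is out=not, Agent supply fails=occurs → not all inputs occur → does not occur.
Zone B down [AND]: Release solenoid 2 lost=occurs, Main discharge nozzle 2 degraded=occurs, Control panel 2 faulted=occurs → all inputs occur → occurs.
Manual path 2 unavailable [OR]: Pressure switch lost=not, Zone B down=occurs → at least one input occurs → occurs.
Fire suppression does not activate [OR]: Zone A inoperative=not, Manual path 2 unavailable=occurs, Reserve smoke detector 2 stuck=not → at least one input occurs → occurs.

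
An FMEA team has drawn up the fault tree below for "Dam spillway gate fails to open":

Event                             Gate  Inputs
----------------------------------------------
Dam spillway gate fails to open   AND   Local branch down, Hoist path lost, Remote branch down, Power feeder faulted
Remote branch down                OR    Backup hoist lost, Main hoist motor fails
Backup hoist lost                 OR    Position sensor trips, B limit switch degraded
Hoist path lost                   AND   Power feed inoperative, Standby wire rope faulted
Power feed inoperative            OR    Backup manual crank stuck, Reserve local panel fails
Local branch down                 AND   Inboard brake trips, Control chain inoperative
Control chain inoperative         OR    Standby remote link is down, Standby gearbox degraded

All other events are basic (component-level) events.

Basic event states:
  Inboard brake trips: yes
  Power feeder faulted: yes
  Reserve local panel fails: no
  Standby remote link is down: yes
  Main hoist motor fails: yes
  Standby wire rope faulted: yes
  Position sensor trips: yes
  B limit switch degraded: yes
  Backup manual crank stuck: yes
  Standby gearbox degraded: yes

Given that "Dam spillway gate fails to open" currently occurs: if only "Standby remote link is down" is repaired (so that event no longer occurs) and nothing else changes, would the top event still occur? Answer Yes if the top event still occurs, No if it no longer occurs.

Counterfactual: set "Standby remote link is down" to not occurred.
Control chain inoperative [OR]: Standby remote link is down=not, Standby gearbox degraded=occurs → at least one input occurs → occurs.
Local branch down [AND]: Inboard brake trips=occurs, Control chain inoperative=occurs → all inputs occur → occurs.
Power feed inoperative [OR]: Backup manual crank stuck=occurs, Reserve local panel fails=not → at least one input occurs → occurs.
Hoist path lost [AND]: Power feed inoperative=occurs, Standby wire rope faulted=occurs → all inputs occur → occurs.
Backup hoist lost [OR]: Position sensor trips=occurs, B limit switch degraded=occurs → at least one input occurs → occurs.
Remote branch down [OR]: Backup hoist lost=occurs, Main hoist motor fails=occurs → at least one input occurs → occurs.
Dam spillway gate fails to open [AND]: Local branch down=occurs, Hoist path lost=occurs, Remote branch down=occurs, Power feeder faulted=occurs → all inputs occur → occurs.

Yes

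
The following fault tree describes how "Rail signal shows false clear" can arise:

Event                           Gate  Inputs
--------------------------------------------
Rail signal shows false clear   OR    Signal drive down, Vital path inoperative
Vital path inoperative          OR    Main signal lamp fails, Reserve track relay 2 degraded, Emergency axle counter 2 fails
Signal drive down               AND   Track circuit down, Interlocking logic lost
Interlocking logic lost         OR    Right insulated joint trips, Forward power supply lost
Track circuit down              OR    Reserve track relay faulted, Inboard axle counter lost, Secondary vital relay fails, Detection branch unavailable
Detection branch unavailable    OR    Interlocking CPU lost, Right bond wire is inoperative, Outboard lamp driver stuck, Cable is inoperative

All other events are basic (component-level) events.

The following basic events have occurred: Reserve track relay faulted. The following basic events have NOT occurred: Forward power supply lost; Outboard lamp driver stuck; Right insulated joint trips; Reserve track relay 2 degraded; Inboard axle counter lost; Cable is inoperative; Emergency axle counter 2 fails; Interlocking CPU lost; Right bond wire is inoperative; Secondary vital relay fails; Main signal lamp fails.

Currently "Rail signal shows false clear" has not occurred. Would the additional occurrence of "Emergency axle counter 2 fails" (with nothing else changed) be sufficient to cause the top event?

Counterfactual: set "Emergency axle counter 2 fails" to occurred.
Detection branch unavailable [OR]: Interlocking CPU lost=not, Right bond wire is inoperative=not, Outboard lamp driver stuck=not, Cable is inoperative=not → no input occurs → does not occur.
Track circuit down [OR]: Reserve track relay faulted=occurs, Inboard axle counter lost=not, Secondary vital relay fails=not, Detection branch unavailable=not → at least one input occurs → occurs.
Interlocking logic lost [OR]: Right insulated joint trips=not, Forward power supply lost=not → no input occurs → does not occur.
Signal drive down [AND]: Track circuit down=occurs, Interlocking logic lost=not → not all inputs occur → does not occur.
Vital path inoperative [OR]: Main signal lamp fails=not, Reserve track relay 2 degraded=not, Emergency axle counter 2 fails=occurs → at least one input occurs → occurs.
Rail signal shows false clear [OR]: Signal drive down=not, Vital path inoperative=occurs → at least one input occurs → occurs.

Yes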